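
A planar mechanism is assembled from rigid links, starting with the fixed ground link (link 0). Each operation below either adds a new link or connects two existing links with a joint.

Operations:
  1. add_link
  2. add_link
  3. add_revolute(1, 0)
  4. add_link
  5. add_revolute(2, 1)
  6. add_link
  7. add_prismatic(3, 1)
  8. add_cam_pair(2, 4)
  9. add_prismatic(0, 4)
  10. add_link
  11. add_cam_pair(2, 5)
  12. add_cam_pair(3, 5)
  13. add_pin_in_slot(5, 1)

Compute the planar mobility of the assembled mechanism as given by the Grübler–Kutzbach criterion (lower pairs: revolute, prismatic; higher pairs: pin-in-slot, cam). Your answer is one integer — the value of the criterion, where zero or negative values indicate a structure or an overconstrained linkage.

link 0 = ground. State L|J1|J2 = 1|0|0
+link1  2|0|0
+link2  3|0|0
R(1,0) f=1→J1  3|1|0
+link3  4|1|0
R(2,1) f=1→J1  4|2|0
+link4  5|2|0
P(3,1) f=1→J1  5|3|0
C(2,4) f=2→J2  5|3|1
P(0,4) f=1→J1  5|4|1
+link5  6|4|1
C(2,5) f=2→J2  6|4|2
C(3,5) f=2→J2  6|4|3
PS(5,1) f=2→J2  6|4|4
M = 3(6−1)−2·4−4 = 15−8−4 = 3

M = 3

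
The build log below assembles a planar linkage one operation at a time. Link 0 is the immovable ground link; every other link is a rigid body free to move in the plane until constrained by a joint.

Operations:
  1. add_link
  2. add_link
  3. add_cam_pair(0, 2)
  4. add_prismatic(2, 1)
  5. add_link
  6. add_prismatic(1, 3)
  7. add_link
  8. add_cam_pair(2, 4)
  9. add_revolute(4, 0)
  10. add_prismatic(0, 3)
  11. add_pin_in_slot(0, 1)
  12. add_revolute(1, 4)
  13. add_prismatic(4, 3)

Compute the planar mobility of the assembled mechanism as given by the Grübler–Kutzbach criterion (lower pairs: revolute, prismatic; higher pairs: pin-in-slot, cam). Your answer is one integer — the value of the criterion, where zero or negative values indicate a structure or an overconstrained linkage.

M = -3

[1;0;0] (link 0 is ground)
L+ [2;0;0]
L+ [3;0;0]
C(0,2)∈J2 [3;0;1]
P(2,1)∈J1 [3;1;1]
L+ [4;1;1]
P(1,3)∈J1 [4;2;1]
L+ [5;2;1]
C(2,4)∈J2 [5;2;2]
R(4,0)∈J1 [5;3;2]
P(0,3)∈J1 [5;4;2]
PS(0,1)∈J2 [5;4;3]
R(1,4)∈J1 [5;5;3]
P(4,3)∈J1 [5;6;3]
mobility = 12 − 12 − 3 = -3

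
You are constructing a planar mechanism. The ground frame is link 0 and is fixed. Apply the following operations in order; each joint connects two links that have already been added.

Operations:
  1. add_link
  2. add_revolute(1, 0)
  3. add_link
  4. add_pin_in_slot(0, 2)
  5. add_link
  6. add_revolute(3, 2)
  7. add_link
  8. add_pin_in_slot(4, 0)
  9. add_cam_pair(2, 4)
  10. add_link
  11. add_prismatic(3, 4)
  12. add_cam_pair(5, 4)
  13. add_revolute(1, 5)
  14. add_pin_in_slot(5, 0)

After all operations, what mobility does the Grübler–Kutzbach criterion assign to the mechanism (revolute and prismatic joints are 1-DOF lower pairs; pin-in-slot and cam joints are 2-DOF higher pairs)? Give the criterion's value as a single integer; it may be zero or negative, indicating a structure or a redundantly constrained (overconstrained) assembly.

[1;0;0] (link 0 is ground)
L+ [2;0;0]
R(1,0)∈J1 [2;1;0]
L+ [3;1;0]
PS(0,2)∈J2 [3;1;1]
L+ [4;1;1]
R(3,2)∈J1 [4;2;1]
L+ [5;2;1]
PS(4,0)∈J2 [5;2;2]
C(2,4)∈J2 [5;2;3]
L+ [6;2;3]
P(3,4)∈J1 [6;3;3]
C(5,4)∈J2 [6;3;4]
R(1,5)∈J1 [6;4;4]
PS(5,0)∈J2 [6;4;5]
mobility = 15 − 8 − 5 = 2

M = 2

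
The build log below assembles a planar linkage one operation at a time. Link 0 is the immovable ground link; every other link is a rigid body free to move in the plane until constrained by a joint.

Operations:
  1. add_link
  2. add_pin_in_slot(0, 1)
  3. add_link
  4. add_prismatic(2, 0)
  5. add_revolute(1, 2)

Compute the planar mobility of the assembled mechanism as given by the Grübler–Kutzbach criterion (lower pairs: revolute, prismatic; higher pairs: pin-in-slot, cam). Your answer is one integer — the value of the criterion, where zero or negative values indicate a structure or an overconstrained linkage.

(L,J1,J2)=(1,0,0); link0 fixed
link1: (2,0,0)
PS 0-1 [J2]: (2,0,1)
link2: (3,0,1)
P 2-0 [J1]: (3,1,1)
R 1-2 [J1]: (3,2,1)
Grübler: 3·2 − 2·2 − 1 = 1

M = 1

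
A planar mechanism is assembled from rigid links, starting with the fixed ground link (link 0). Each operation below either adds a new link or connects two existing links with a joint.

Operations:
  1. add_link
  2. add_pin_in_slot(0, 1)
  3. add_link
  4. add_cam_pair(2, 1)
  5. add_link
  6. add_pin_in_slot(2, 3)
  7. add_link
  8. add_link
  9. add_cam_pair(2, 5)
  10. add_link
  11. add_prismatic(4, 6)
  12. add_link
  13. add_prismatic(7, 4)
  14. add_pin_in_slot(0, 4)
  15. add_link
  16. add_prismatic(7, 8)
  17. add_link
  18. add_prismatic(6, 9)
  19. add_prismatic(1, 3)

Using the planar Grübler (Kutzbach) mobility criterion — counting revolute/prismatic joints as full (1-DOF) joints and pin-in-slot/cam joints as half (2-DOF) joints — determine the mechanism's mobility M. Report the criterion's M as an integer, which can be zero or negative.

ground; <1,0,0>
#1 <2,0,0>
PS:0↔1 J2 <2,0,1>
#2 <3,0,1>
C:2↔1 J2 <3,0,2>
#3 <4,0,2>
PS:2↔3 J2 <4,0,3>
#4 <5,0,3>
#5 <6,0,3>
C:2↔5 J2 <6,0,4>
#6 <7,0,4>
P:4↔6 J1 <7,1,4>
#7 <8,1,4>
P:7↔4 J1 <8,2,4>
PS:0↔4 J2 <8,2,5>
#8 <9,2,5>
P:7↔8 J1 <9,3,5>
#9 <10,3,5>
P:6↔9 J1 <10,4,5>
P:1↔3 J1 <10,5,5>
3×9 − 2×5 − 1×5 = 12

M = 12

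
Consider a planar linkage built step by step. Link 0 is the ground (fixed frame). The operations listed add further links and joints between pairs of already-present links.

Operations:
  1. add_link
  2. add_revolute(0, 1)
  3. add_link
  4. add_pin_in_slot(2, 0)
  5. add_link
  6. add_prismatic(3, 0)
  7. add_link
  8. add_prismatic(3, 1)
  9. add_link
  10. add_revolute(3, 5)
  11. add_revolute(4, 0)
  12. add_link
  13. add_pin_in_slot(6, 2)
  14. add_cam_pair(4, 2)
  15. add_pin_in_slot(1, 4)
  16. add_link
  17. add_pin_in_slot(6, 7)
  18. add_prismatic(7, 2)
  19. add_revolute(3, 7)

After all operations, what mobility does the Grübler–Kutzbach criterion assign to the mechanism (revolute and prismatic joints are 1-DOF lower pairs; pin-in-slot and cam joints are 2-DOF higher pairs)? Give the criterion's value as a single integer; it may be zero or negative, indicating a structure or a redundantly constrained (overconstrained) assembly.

M = 2

(L,J1,J2)=(1,0,0); link0 fixed
link1: (2,0,0)
R 0-1 [J1]: (2,1,0)
link2: (3,1,0)
PS 2-0 [J2]: (3,1,1)
link3: (4,1,1)
P 3-0 [J1]: (4,2,1)
link4: (5,2,1)
P 3-1 [J1]: (5,3,1)
link5: (6,3,1)
R 3-5 [J1]: (6,4,1)
R 4-0 [J1]: (6,5,1)
link6: (7,5,1)
PS 6-2 [J2]: (7,5,2)
C 4-2 [J2]: (7,5,3)
PS 1-4 [J2]: (7,5,4)
link7: (8,5,4)
PS 6-7 [J2]: (8,5,5)
P 7-2 [J1]: (8,6,5)
R 3-7 [J1]: (8,7,5)
Grübler: 3·7 − 2·7 − 5 = 2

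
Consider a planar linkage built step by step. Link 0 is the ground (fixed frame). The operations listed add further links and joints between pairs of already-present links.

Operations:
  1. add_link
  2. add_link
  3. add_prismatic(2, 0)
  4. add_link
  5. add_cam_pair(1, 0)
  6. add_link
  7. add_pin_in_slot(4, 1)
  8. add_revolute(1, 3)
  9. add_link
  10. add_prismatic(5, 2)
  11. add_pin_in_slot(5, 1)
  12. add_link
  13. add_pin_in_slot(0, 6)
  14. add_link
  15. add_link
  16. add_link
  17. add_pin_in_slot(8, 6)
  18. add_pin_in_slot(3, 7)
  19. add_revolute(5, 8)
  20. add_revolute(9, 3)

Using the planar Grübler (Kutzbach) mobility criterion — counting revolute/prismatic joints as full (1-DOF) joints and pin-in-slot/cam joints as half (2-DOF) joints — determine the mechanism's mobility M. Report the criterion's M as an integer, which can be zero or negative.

ground; <1,0,0>
#1 <2,0,0>
#2 <3,0,0>
P:2↔0 J1 <3,1,0>
#3 <4,1,0>
C:1↔0 J2 <4,1,1>
#4 <5,1,1>
PS:4↔1 J2 <5,1,2>
R:1↔3 J1 <5,2,2>
#5 <6,2,2>
P:5↔2 J1 <6,3,2>
PS:5↔1 J2 <6,3,3>
#6 <7,3,3>
PS:0↔6 J2 <7,3,4>
#7 <8,3,4>
#8 <9,3,4>
#9 <10,3,4>
PS:8↔6 J2 <10,3,5>
PS:3↔7 J2 <10,3,6>
R:5↔8 J1 <10,4,6>
R:9↔3 J1 <10,5,6>
3×9 − 2×5 − 1×6 = 11

M = 11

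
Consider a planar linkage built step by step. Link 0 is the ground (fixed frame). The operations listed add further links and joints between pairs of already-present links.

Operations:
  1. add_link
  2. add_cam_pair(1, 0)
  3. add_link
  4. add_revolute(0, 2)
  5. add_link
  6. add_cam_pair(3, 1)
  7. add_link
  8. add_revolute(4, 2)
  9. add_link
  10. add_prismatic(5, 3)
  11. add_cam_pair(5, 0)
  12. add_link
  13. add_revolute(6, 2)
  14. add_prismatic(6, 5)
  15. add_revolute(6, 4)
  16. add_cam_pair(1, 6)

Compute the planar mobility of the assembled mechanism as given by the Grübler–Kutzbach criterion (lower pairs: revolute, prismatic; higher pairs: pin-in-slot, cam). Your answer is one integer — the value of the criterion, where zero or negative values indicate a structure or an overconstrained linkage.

(L,J1,J2)=(1,0,0); link0 fixed
link1: (2,0,0)
C 1-0 [J2]: (2,0,1)
link2: (3,0,1)
R 0-2 [J1]: (3,1,1)
link3: (4,1,1)
C 3-1 [J2]: (4,1,2)
link4: (5,1,2)
R 4-2 [J1]: (5,2,2)
link5: (6,2,2)
P 5-3 [J1]: (6,3,2)
C 5-0 [J2]: (6,3,3)
link6: (7,3,3)
R 6-2 [J1]: (7,4,3)
P 6-5 [J1]: (7,5,3)
R 6-4 [J1]: (7,6,3)
C 1-6 [J2]: (7,6,4)
Grübler: 3·6 − 2·6 − 4 = 2

M = 2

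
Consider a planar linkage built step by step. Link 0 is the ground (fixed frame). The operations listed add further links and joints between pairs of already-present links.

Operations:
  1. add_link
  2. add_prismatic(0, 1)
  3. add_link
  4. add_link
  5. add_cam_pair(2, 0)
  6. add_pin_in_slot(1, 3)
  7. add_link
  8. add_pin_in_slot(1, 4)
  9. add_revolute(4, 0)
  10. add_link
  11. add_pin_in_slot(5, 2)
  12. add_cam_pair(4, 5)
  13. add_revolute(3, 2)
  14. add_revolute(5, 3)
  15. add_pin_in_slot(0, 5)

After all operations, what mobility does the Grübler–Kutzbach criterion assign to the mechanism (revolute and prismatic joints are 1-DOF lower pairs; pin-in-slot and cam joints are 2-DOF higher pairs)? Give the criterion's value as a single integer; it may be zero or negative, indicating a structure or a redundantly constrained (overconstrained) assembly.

(L,J1,J2)=(1,0,0); link0 fixed
link1: (2,0,0)
P 0-1 [J1]: (2,1,0)
link2: (3,1,0)
link3: (4,1,0)
C 2-0 [J2]: (4,1,1)
PS 1-3 [J2]: (4,1,2)
link4: (5,1,2)
PS 1-4 [J2]: (5,1,3)
R 4-0 [J1]: (5,2,3)
link5: (6,2,3)
PS 5-2 [J2]: (6,2,4)
C 4-5 [J2]: (6,2,5)
R 3-2 [J1]: (6,3,5)
R 5-3 [J1]: (6,4,5)
PS 0-5 [J2]: (6,4,6)
Grübler: 3·5 − 2·4 − 6 = 1

M = 1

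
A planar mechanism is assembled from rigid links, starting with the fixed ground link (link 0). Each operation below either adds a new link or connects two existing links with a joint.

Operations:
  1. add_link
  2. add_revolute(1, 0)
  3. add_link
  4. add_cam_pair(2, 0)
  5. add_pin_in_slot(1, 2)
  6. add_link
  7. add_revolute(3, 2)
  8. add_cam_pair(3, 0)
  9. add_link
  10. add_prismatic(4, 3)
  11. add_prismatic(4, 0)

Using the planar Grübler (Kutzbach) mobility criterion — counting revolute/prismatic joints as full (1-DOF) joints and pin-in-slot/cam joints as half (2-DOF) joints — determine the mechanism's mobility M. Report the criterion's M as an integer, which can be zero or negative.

L=1 J1=0 J2=0
add link → L=2 J1=0 J2=0
R@1,0 dof=1 J1 → L=2 J1=1 J2=0
add link → L=3 J1=1 J2=0
C@2,0 dof=2 J2 → L=3 J1=1 J2=1
PS@1,2 dof=2 J2 → L=3 J1=1 J2=2
add link → L=4 J1=1 J2=2
R@3,2 dof=1 J1 → L=4 J1=2 J2=2
C@3,0 dof=2 J2 → L=4 J1=2 J2=3
add link → L=5 J1=2 J2=3
P@4,3 dof=1 J1 → L=5 J1=3 J2=3
P@4,0 dof=1 J1 → L=5 J1=4 J2=3
M=3(L−1)−2J1−J2=3·4−2·4−3=1

M = 1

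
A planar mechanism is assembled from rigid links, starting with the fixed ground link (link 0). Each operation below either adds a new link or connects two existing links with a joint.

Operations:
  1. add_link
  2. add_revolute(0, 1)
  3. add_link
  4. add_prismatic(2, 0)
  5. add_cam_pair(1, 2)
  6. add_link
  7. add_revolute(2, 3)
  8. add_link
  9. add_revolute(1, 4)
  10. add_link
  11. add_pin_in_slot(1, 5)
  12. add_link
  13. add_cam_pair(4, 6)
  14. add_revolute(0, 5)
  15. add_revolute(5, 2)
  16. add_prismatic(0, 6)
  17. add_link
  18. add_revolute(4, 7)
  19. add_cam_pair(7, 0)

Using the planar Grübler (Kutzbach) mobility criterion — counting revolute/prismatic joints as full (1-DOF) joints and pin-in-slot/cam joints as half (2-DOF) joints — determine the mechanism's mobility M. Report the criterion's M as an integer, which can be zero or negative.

[1;0;0] (link 0 is ground)
L+ [2;0;0]
R(0,1)∈J1 [2;1;0]
L+ [3;1;0]
P(2,0)∈J1 [3;2;0]
C(1,2)∈J2 [3;2;1]
L+ [4;2;1]
R(2,3)∈J1 [4;3;1]
L+ [5;3;1]
R(1,4)∈J1 [5;4;1]
L+ [6;4;1]
PS(1,5)∈J2 [6;4;2]
L+ [7;4;2]
C(4,6)∈J2 [7;4;3]
R(0,5)∈J1 [7;5;3]
R(5,2)∈J1 [7;6;3]
P(0,6)∈J1 [7;7;3]
L+ [8;7;3]
R(4,7)∈J1 [8;8;3]
C(7,0)∈J2 [8;8;4]
mobility = 21 − 16 − 4 = 1

M = 1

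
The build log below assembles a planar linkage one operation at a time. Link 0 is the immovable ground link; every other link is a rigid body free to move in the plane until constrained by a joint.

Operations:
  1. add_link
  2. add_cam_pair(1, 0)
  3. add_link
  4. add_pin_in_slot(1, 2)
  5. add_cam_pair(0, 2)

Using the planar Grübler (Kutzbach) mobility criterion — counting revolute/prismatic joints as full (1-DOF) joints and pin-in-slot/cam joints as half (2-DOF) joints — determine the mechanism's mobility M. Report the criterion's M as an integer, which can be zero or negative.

ground; <1,0,0>
#1 <2,0,0>
C:1↔0 J2 <2,0,1>
#2 <3,0,1>
PS:1↔2 J2 <3,0,2>
C:0↔2 J2 <3,0,3>
3×2 − 2×0 − 1×3 = 3

M = 3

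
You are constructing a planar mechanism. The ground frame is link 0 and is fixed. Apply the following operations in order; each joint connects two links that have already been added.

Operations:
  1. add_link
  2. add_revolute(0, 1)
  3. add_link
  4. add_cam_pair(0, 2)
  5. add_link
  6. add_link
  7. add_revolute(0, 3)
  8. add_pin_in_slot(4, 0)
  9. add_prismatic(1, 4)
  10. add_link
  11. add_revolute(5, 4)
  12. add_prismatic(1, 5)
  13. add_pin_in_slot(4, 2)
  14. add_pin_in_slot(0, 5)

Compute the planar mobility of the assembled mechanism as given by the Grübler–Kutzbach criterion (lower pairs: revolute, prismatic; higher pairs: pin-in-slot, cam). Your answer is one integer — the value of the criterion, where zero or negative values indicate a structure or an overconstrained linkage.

(L,J1,J2)=(1,0,0); link0 fixed
link1: (2,0,0)
R 0-1 [J1]: (2,1,0)
link2: (3,1,0)
C 0-2 [J2]: (3,1,1)
link3: (4,1,1)
link4: (5,1,1)
R 0-3 [J1]: (5,2,1)
PS 4-0 [J2]: (5,2,2)
P 1-4 [J1]: (5,3,2)
link5: (6,3,2)
R 5-4 [J1]: (6,4,2)
P 1-5 [J1]: (6,5,2)
PS 4-2 [J2]: (6,5,3)
PS 0-5 [J2]: (6,5,4)
Grübler: 3·5 − 2·5 − 4 = 1

M = 1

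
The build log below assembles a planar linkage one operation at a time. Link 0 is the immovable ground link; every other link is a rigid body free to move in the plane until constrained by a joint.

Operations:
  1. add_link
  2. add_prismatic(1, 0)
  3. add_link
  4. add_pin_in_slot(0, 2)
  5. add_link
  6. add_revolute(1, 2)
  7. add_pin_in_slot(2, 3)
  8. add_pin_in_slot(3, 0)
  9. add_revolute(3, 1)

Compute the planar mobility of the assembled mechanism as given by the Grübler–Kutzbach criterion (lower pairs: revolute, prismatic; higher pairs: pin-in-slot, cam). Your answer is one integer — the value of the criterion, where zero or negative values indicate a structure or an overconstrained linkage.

M = 0

[1;0;0] (link 0 is ground)
L+ [2;0;0]
P(1,0)∈J1 [2;1;0]
L+ [3;1;0]
PS(0,2)∈J2 [3;1;1]
L+ [4;1;1]
R(1,2)∈J1 [4;2;1]
PS(2,3)∈J2 [4;2;2]
PS(3,0)∈J2 [4;2;3]
R(3,1)∈J1 [4;3;3]
mobility = 9 − 6 − 3 = 0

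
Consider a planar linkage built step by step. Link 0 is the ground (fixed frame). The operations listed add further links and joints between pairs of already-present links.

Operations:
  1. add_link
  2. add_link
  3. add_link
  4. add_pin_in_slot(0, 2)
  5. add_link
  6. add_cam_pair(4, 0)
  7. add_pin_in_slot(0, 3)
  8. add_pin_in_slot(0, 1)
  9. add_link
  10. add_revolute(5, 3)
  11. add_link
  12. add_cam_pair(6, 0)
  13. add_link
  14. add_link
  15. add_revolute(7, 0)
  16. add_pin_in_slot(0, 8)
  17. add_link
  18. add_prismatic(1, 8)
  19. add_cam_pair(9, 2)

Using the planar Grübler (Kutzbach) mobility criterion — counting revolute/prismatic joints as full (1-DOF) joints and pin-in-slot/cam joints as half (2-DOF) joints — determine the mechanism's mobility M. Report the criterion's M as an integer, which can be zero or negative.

ground; <1,0,0>
#1 <2,0,0>
#2 <3,0,0>
#3 <4,0,0>
PS:0↔2 J2 <4,0,1>
#4 <5,0,1>
C:4↔0 J2 <5,0,2>
PS:0↔3 J2 <5,0,3>
PS:0↔1 J2 <5,0,4>
#5 <6,0,4>
R:5↔3 J1 <6,1,4>
#6 <7,1,4>
C:6↔0 J2 <7,1,5>
#7 <8,1,5>
#8 <9,1,5>
R:7↔0 J1 <9,2,5>
PS:0↔8 J2 <9,2,6>
#9 <10,2,6>
P:1↔8 J1 <10,3,6>
C:9↔2 J2 <10,3,7>
3×9 − 2×3 − 1×7 = 14

M = 14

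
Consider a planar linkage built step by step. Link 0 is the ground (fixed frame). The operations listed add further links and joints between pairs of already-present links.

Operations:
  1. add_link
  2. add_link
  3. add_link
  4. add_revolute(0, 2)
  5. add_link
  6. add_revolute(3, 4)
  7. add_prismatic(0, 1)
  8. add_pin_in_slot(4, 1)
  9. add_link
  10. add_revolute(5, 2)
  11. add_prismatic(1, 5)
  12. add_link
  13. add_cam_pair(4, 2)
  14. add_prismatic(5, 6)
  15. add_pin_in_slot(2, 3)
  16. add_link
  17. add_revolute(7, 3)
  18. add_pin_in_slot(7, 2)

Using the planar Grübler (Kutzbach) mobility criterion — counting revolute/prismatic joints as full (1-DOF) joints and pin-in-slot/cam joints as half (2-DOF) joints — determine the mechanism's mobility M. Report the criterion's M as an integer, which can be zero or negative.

M = 3

(L,J1,J2)=(1,0,0); link0 fixed
link1: (2,0,0)
link2: (3,0,0)
link3: (4,0,0)
R 0-2 [J1]: (4,1,0)
link4: (5,1,0)
R 3-4 [J1]: (5,2,0)
P 0-1 [J1]: (5,3,0)
PS 4-1 [J2]: (5,3,1)
link5: (6,3,1)
R 5-2 [J1]: (6,4,1)
P 1-5 [J1]: (6,5,1)
link6: (7,5,1)
C 4-2 [J2]: (7,5,2)
P 5-6 [J1]: (7,6,2)
PS 2-3 [J2]: (7,6,3)
link7: (8,6,3)
R 7-3 [J1]: (8,7,3)
PS 7-2 [J2]: (8,7,4)
Grübler: 3·7 − 2·7 − 4 = 3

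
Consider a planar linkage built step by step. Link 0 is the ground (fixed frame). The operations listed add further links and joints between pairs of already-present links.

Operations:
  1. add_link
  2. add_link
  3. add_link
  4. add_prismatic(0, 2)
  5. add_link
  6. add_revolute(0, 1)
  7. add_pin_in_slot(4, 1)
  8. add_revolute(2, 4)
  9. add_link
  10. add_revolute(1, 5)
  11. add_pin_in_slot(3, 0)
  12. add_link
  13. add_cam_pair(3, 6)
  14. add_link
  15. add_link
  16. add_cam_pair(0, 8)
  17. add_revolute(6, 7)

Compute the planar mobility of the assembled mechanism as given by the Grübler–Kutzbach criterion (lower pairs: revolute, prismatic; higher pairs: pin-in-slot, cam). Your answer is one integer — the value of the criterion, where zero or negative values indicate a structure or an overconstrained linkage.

ground; <1,0,0>
#1 <2,0,0>
#2 <3,0,0>
#3 <4,0,0>
P:0↔2 J1 <4,1,0>
#4 <5,1,0>
R:0↔1 J1 <5,2,0>
PS:4↔1 J2 <5,2,1>
R:2↔4 J1 <5,3,1>
#5 <6,3,1>
R:1↔5 J1 <6,4,1>
PS:3↔0 J2 <6,4,2>
#6 <7,4,2>
C:3↔6 J2 <7,4,3>
#7 <8,4,3>
#8 <9,4,3>
C:0↔8 J2 <9,4,4>
R:6↔7 J1 <9,5,4>
3×8 − 2×5 − 1×4 = 10

M = 10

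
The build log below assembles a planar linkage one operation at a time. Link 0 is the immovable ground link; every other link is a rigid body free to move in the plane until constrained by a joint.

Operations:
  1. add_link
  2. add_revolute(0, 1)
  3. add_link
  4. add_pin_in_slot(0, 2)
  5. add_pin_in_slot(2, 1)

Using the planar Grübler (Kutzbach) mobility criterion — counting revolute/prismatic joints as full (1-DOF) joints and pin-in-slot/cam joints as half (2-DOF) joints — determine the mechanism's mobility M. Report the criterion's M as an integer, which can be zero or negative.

L=1 J1=0 J2=0
add link → L=2 J1=0 J2=0
R@0,1 dof=1 J1 → L=2 J1=1 J2=0
add link → L=3 J1=1 J2=0
PS@0,2 dof=2 J2 → L=3 J1=1 J2=1
PS@2,1 dof=2 J2 → L=3 J1=1 J2=2
M=3(L−1)−2J1−J2=3·2−2·1−2=2

M = 2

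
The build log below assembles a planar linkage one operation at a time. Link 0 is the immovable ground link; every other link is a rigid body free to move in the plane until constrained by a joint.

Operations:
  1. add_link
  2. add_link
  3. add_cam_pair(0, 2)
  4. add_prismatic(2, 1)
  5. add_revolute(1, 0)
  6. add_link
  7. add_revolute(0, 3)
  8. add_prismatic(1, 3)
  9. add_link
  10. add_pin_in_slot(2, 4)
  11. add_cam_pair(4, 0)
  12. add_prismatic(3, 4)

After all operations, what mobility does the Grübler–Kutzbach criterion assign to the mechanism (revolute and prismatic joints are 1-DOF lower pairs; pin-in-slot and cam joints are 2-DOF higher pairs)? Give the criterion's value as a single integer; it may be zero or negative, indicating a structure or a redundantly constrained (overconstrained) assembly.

ground; <1,0,0>
#1 <2,0,0>
#2 <3,0,0>
C:0↔2 J2 <3,0,1>
P:2↔1 J1 <3,1,1>
R:1↔0 J1 <3,2,1>
#3 <4,2,1>
R:0↔3 J1 <4,3,1>
P:1↔3 J1 <4,4,1>
#4 <5,4,1>
PS:2↔4 J2 <5,4,2>
C:4↔0 J2 <5,4,3>
P:3↔4 J1 <5,5,3>
3×4 − 2×5 − 1×3 = -1

M = -1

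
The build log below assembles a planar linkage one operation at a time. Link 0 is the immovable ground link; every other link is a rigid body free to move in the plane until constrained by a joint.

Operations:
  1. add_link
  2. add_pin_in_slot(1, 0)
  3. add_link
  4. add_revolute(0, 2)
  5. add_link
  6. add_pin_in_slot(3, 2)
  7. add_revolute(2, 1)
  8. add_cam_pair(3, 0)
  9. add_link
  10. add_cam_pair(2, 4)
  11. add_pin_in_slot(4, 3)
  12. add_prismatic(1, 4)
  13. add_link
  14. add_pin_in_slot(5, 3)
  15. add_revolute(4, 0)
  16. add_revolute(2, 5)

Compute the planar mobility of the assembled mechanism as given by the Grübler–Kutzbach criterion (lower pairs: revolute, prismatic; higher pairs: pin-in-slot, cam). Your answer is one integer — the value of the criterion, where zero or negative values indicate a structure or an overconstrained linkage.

M = -1

ground; <1,0,0>
#1 <2,0,0>
PS:1↔0 J2 <2,0,1>
#2 <3,0,1>
R:0↔2 J1 <3,1,1>
#3 <4,1,1>
PS:3↔2 J2 <4,1,2>
R:2↔1 J1 <4,2,2>
C:3↔0 J2 <4,2,3>
#4 <5,2,3>
C:2↔4 J2 <5,2,4>
PS:4↔3 J2 <5,2,5>
P:1↔4 J1 <5,3,5>
#5 <6,3,5>
PS:5↔3 J2 <6,3,6>
R:4↔0 J1 <6,4,6>
R:2↔5 J1 <6,5,6>
3×5 − 2×5 − 1×6 = -1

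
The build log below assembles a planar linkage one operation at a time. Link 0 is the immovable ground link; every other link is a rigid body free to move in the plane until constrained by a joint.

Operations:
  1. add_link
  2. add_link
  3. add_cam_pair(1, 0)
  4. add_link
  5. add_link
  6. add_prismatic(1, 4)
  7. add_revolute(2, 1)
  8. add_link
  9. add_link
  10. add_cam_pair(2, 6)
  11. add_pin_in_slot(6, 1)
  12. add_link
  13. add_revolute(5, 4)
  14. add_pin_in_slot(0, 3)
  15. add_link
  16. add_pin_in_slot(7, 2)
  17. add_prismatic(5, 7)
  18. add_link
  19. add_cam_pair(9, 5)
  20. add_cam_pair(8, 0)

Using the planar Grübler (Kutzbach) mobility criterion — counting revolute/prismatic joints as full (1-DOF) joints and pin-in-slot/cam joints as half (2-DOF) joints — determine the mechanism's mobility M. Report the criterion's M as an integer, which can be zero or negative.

ground; <1,0,0>
#1 <2,0,0>
#2 <3,0,0>
C:1↔0 J2 <3,0,1>
#3 <4,0,1>
#4 <5,0,1>
P:1↔4 J1 <5,1,1>
R:2↔1 J1 <5,2,1>
#5 <6,2,1>
#6 <7,2,1>
C:2↔6 J2 <7,2,2>
PS:6↔1 J2 <7,2,3>
#7 <8,2,3>
R:5↔4 J1 <8,3,3>
PS:0↔3 J2 <8,3,4>
#8 <9,3,4>
PS:7↔2 J2 <9,3,5>
P:5↔7 J1 <9,4,5>
#9 <10,4,5>
C:9↔5 J2 <10,4,6>
C:8↔0 J2 <10,4,7>
3×9 − 2×4 − 1×7 = 12

M = 12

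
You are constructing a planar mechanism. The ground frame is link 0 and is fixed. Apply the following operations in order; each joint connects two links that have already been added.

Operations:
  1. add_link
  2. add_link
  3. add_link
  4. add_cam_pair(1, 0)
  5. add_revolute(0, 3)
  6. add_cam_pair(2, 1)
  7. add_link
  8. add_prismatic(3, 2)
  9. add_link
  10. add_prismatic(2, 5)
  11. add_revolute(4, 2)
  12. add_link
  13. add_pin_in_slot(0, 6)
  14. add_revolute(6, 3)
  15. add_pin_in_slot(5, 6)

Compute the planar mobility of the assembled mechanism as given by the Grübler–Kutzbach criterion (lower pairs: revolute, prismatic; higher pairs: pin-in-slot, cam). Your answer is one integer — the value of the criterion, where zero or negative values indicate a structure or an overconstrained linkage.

ground; <1,0,0>
#1 <2,0,0>
#2 <3,0,0>
#3 <4,0,0>
C:1↔0 J2 <4,0,1>
R:0↔3 J1 <4,1,1>
C:2↔1 J2 <4,1,2>
#4 <5,1,2>
P:3↔2 J1 <5,2,2>
#5 <6,2,2>
P:2↔5 J1 <6,3,2>
R:4↔2 J1 <6,4,2>
#6 <7,4,2>
PS:0↔6 J2 <7,4,3>
R:6↔3 J1 <7,5,3>
PS:5↔6 J2 <7,5,4>
3×6 − 2×5 − 1×4 = 4

M = 4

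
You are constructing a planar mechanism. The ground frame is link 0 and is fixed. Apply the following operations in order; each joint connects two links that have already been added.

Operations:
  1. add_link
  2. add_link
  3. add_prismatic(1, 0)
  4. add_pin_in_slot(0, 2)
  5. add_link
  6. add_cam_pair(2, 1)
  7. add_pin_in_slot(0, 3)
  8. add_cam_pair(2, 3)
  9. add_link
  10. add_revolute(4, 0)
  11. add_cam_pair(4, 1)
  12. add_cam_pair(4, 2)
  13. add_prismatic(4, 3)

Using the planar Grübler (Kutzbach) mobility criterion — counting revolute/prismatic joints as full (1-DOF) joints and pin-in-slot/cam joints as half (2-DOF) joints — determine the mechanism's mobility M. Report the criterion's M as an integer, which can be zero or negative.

ground; <1,0,0>
#1 <2,0,0>
#2 <3,0,0>
P:1↔0 J1 <3,1,0>
PS:0↔2 J2 <3,1,1>
#3 <4,1,1>
C:2↔1 J2 <4,1,2>
PS:0↔3 J2 <4,1,3>
C:2↔3 J2 <4,1,4>
#4 <5,1,4>
R:4↔0 J1 <5,2,4>
C:4↔1 J2 <5,2,5>
C:4↔2 J2 <5,2,6>
P:4↔3 J1 <5,3,6>
3×4 − 2×3 − 1×6 = 0

M = 0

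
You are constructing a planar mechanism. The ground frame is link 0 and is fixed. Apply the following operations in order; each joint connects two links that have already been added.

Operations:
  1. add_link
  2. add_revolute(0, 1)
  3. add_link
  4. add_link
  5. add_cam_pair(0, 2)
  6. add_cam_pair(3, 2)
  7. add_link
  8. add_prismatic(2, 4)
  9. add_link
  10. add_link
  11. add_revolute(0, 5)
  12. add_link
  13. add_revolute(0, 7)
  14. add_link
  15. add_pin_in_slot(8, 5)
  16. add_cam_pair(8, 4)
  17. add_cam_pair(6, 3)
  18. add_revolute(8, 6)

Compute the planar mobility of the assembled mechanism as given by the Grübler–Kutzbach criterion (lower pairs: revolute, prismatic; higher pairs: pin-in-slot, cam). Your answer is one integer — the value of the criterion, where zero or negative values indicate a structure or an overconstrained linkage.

link 0 = ground. State L|J1|J2 = 1|0|0
+link1  2|0|0
R(0,1) f=1→J1  2|1|0
+link2  3|1|0
+link3  4|1|0
C(0,2) f=2→J2  4|1|1
C(3,2) f=2→J2  4|1|2
+link4  5|1|2
P(2,4) f=1→J1  5|2|2
+link5  6|2|2
+link6  7|2|2
R(0,5) f=1→J1  7|3|2
+link7  8|3|2
R(0,7) f=1→J1  8|4|2
+link8  9|4|2
PS(8,5) f=2→J2  9|4|3
C(8,4) f=2→J2  9|4|4
C(6,3) f=2→J2  9|4|5
R(8,6) f=1→J1  9|5|5
M = 3(9−1)−2·5−5 = 24−10−5 = 9

M = 9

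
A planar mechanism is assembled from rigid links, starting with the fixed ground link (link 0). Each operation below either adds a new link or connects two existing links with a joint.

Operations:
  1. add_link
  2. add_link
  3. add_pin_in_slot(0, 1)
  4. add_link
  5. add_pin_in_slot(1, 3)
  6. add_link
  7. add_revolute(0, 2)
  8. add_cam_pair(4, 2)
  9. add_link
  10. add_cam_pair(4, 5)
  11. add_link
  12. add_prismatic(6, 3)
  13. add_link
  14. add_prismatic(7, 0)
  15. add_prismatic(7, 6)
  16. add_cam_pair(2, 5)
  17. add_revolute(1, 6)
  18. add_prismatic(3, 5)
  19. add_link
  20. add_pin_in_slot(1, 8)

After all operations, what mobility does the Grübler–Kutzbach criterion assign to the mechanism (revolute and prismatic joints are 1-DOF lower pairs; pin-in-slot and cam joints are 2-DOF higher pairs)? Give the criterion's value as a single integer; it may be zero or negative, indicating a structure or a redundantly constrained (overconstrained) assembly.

(L,J1,J2)=(1,0,0); link0 fixed
link1: (2,0,0)
link2: (3,0,0)
PS 0-1 [J2]: (3,0,1)
link3: (4,0,1)
PS 1-3 [J2]: (4,0,2)
link4: (5,0,2)
R 0-2 [J1]: (5,1,2)
C 4-2 [J2]: (5,1,3)
link5: (6,1,3)
C 4-5 [J2]: (6,1,4)
link6: (7,1,4)
P 6-3 [J1]: (7,2,4)
link7: (8,2,4)
P 7-0 [J1]: (8,3,4)
P 7-6 [J1]: (8,4,4)
C 2-5 [J2]: (8,4,5)
R 1-6 [J1]: (8,5,5)
P 3-5 [J1]: (8,6,5)
link8: (9,6,5)
PS 1-8 [J2]: (9,6,6)
Grübler: 3·8 − 2·6 − 6 = 6

M = 6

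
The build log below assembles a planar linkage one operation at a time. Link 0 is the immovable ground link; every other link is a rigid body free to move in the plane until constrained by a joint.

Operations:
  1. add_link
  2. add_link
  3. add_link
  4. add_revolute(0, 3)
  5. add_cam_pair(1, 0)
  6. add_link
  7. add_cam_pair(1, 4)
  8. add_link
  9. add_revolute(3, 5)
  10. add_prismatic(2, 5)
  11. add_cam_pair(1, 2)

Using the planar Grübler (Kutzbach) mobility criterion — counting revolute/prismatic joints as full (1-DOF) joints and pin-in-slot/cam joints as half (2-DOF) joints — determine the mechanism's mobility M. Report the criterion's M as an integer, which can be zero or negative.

M = 6

(L,J1,J2)=(1,0,0); link0 fixed
link1: (2,0,0)
link2: (3,0,0)
link3: (4,0,0)
R 0-3 [J1]: (4,1,0)
C 1-0 [J2]: (4,1,1)
link4: (5,1,1)
C 1-4 [J2]: (5,1,2)
link5: (6,1,2)
R 3-5 [J1]: (6,2,2)
P 2-5 [J1]: (6,3,2)
C 1-2 [J2]: (6,3,3)
Grübler: 3·5 − 2·3 − 3 = 6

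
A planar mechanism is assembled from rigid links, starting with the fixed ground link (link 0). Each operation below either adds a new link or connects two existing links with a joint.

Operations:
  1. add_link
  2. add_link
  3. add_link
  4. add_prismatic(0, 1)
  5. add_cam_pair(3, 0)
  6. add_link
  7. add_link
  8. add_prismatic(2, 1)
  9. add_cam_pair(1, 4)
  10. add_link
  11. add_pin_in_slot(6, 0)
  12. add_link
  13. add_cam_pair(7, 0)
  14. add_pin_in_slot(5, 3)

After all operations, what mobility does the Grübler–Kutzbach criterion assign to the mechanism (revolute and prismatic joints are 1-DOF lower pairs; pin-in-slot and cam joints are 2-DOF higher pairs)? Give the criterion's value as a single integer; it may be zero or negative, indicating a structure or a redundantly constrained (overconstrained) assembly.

M = 12

[1;0;0] (link 0 is ground)
L+ [2;0;0]
L+ [3;0;0]
L+ [4;0;0]
P(0,1)∈J1 [4;1;0]
C(3,0)∈J2 [4;1;1]
L+ [5;1;1]
L+ [6;1;1]
P(2,1)∈J1 [6;2;1]
C(1,4)∈J2 [6;2;2]
L+ [7;2;2]
PS(6,0)∈J2 [7;2;3]
L+ [8;2;3]
C(7,0)∈J2 [8;2;4]
PS(5,3)∈J2 [8;2;5]
mobility = 21 − 4 − 5 = 12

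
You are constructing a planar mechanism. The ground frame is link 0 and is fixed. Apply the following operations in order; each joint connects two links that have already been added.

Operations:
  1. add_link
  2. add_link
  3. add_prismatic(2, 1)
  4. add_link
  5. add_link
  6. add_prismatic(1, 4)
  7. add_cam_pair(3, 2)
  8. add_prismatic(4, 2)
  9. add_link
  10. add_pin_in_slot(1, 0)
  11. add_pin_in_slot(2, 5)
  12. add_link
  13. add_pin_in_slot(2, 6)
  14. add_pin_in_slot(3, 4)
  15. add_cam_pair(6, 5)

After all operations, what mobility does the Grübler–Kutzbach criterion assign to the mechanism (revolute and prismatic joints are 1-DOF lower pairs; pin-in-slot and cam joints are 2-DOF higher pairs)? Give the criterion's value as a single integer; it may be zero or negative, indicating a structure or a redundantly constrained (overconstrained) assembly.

(L,J1,J2)=(1,0,0); link0 fixed
link1: (2,0,0)
link2: (3,0,0)
P 2-1 [J1]: (3,1,0)
link3: (4,1,0)
link4: (5,1,0)
P 1-4 [J1]: (5,2,0)
C 3-2 [J2]: (5,2,1)
P 4-2 [J1]: (5,3,1)
link5: (6,3,1)
PS 1-0 [J2]: (6,3,2)
PS 2-5 [J2]: (6,3,3)
link6: (7,3,3)
PS 2-6 [J2]: (7,3,4)
PS 3-4 [J2]: (7,3,5)
C 6-5 [J2]: (7,3,6)
Grübler: 3·6 − 2·3 − 6 = 6

M = 6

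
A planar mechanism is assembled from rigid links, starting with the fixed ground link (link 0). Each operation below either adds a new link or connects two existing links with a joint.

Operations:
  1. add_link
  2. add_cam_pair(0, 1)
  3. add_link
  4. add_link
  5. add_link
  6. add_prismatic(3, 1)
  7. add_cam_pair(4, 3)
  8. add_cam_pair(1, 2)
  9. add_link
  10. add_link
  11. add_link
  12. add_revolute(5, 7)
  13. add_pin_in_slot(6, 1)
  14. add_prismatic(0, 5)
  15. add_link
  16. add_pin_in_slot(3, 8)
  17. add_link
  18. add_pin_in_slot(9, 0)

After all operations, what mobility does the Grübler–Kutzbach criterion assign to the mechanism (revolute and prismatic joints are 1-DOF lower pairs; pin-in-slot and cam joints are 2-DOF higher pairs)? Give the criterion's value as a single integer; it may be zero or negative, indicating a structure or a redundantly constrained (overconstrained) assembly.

M = 15

link 0 = ground. State L|J1|J2 = 1|0|0
+link1  2|0|0
C(0,1) f=2→J2  2|0|1
+link2  3|0|1
+link3  4|0|1
+link4  5|0|1
P(3,1) f=1→J1  5|1|1
C(4,3) f=2→J2  5|1|2
C(1,2) f=2→J2  5|1|3
+link5  6|1|3
+link6  7|1|3
+link7  8|1|3
R(5,7) f=1→J1  8|2|3
PS(6,1) f=2→J2  8|2|4
P(0,5) f=1→J1  8|3|4
+link8  9|3|4
PS(3,8) f=2→J2  9|3|5
+link9  10|3|5
PS(9,0) f=2→J2  10|3|6
M = 3(10−1)−2·3−6 = 27−6−6 = 15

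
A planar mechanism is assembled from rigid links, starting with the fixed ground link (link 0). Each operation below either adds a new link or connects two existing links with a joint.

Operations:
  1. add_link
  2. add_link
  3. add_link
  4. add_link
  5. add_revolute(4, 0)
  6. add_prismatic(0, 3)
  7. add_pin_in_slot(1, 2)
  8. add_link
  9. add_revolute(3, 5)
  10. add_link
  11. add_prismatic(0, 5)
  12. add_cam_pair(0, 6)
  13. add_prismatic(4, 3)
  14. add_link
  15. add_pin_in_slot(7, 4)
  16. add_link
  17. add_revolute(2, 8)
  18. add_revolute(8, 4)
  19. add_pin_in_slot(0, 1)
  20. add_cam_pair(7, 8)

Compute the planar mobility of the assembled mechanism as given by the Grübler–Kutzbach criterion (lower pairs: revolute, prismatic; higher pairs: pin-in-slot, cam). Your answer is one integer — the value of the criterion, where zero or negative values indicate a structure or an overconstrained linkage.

M = 5

ground; <1,0,0>
#1 <2,0,0>
#2 <3,0,0>
#3 <4,0,0>
#4 <5,0,0>
R:4↔0 J1 <5,1,0>
P:0↔3 J1 <5,2,0>
PS:1↔2 J2 <5,2,1>
#5 <6,2,1>
R:3↔5 J1 <6,3,1>
#6 <7,3,1>
P:0↔5 J1 <7,4,1>
C:0↔6 J2 <7,4,2>
P:4↔3 J1 <7,5,2>
#7 <8,5,2>
PS:7↔4 J2 <8,5,3>
#8 <9,5,3>
R:2↔8 J1 <9,6,3>
R:8↔4 J1 <9,7,3>
PS:0↔1 J2 <9,7,4>
C:7↔8 J2 <9,7,5>
3×8 − 2×7 − 1×5 = 5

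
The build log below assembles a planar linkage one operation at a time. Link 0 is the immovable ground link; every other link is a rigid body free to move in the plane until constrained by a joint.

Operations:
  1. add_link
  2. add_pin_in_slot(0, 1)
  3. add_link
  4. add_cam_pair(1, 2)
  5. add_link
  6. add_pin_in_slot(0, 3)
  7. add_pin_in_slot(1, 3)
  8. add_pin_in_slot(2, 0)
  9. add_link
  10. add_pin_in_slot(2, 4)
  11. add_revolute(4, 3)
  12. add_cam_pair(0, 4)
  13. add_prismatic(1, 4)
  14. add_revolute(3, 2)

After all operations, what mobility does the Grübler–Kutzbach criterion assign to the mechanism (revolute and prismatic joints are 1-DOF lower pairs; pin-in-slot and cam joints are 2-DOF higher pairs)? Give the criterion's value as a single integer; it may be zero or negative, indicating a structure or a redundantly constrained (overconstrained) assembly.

M = -1

L=1 J1=0 J2=0
add link → L=2 J1=0 J2=0
PS@0,1 dof=2 J2 → L=2 J1=0 J2=1
add link → L=3 J1=0 J2=1
C@1,2 dof=2 J2 → L=3 J1=0 J2=2
add link → L=4 J1=0 J2=2
PS@0,3 dof=2 J2 → L=4 J1=0 J2=3
PS@1,3 dof=2 J2 → L=4 J1=0 J2=4
PS@2,0 dof=2 J2 → L=4 J1=0 J2=5
add link → L=5 J1=0 J2=5
PS@2,4 dof=2 J2 → L=5 J1=0 J2=6
R@4,3 dof=1 J1 → L=5 J1=1 J2=6
C@0,4 dof=2 J2 → L=5 J1=1 J2=7
P@1,4 dof=1 J1 → L=5 J1=2 J2=7
R@3,2 dof=1 J1 → L=5 J1=3 J2=7
M=3(L−1)−2J1−J2=3·4−2·3−7=-1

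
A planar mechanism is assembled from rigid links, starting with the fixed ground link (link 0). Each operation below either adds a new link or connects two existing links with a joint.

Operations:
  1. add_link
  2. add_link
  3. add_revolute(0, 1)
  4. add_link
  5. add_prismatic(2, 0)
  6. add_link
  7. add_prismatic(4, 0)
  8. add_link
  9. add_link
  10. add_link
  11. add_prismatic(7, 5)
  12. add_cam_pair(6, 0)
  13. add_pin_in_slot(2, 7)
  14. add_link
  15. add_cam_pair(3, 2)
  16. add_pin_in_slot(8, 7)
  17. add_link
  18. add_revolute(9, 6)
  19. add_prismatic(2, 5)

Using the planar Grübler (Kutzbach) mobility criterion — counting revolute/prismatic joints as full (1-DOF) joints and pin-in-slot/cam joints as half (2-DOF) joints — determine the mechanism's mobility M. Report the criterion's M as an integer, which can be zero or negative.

M = 11

L=1 J1=0 J2=0
add link → L=2 J1=0 J2=0
add link → L=3 J1=0 J2=0
R@0,1 dof=1 J1 → L=3 J1=1 J2=0
add link → L=4 J1=1 J2=0
P@2,0 dof=1 J1 → L=4 J1=2 J2=0
add link → L=5 J1=2 J2=0
P@4,0 dof=1 J1 → L=5 J1=3 J2=0
add link → L=6 J1=3 J2=0
add link → L=7 J1=3 J2=0
add link → L=8 J1=3 J2=0
P@7,5 dof=1 J1 → L=8 J1=4 J2=0
C@6,0 dof=2 J2 → L=8 J1=4 J2=1
PS@2,7 dof=2 J2 → L=8 J1=4 J2=2
add link → L=9 J1=4 J2=2
C@3,2 dof=2 J2 → L=9 J1=4 J2=3
PS@8,7 dof=2 J2 → L=9 J1=4 J2=4
add link → L=10 J1=4 J2=4
R@9,6 dof=1 J1 → L=10 J1=5 J2=4
P@2,5 dof=1 J1 → L=10 J1=6 J2=4
M=3(L−1)−2J1−J2=3·9−2·6−4=11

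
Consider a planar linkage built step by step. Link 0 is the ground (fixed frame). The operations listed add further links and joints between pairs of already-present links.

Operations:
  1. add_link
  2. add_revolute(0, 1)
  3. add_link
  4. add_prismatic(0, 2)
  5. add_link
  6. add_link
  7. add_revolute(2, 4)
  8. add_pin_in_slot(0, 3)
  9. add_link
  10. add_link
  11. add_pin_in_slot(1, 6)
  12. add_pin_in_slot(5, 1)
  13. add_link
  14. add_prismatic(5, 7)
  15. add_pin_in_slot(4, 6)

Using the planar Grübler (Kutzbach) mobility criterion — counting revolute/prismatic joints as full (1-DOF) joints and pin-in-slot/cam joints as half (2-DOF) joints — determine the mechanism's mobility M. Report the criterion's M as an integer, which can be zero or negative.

M = 9

(L,J1,J2)=(1,0,0); link0 fixed
link1: (2,0,0)
R 0-1 [J1]: (2,1,0)
link2: (3,1,0)
P 0-2 [J1]: (3,2,0)
link3: (4,2,0)
link4: (5,2,0)
R 2-4 [J1]: (5,3,0)
PS 0-3 [J2]: (5,3,1)
link5: (6,3,1)
link6: (7,3,1)
PS 1-6 [J2]: (7,3,2)
PS 5-1 [J2]: (7,3,3)
link7: (8,3,3)
P 5-7 [J1]: (8,4,3)
PS 4-6 [J2]: (8,4,4)
Grübler: 3·7 − 2·4 − 4 = 9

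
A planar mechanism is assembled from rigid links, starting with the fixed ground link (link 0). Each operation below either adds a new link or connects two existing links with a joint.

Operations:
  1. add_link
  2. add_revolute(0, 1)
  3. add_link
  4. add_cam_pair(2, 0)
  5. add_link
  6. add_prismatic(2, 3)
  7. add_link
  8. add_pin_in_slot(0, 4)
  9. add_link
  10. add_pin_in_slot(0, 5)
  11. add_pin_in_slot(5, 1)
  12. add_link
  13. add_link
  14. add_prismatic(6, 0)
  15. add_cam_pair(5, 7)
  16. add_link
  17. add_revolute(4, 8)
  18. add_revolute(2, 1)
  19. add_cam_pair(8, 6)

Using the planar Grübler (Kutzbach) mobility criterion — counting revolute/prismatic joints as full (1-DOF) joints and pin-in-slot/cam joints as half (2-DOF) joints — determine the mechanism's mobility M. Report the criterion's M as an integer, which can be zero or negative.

link 0 = ground. State L|J1|J2 = 1|0|0
+link1  2|0|0
R(0,1) f=1→J1  2|1|0
+link2  3|1|0
C(2,0) f=2→J2  3|1|1
+link3  4|1|1
P(2,3) f=1→J1  4|2|1
+link4  5|2|1
PS(0,4) f=2→J2  5|2|2
+link5  6|2|2
PS(0,5) f=2→J2  6|2|3
PS(5,1) f=2→J2  6|2|4
+link6  7|2|4
+link7  8|2|4
P(6,0) f=1→J1  8|3|4
C(5,7) f=2→J2  8|3|5
+link8  9|3|5
R(4,8) f=1→J1  9|4|5
R(2,1) f=1→J1  9|5|5
C(8,6) f=2→J2  9|5|6
M = 3(9−1)−2·5−6 = 24−10−6 = 8

M = 8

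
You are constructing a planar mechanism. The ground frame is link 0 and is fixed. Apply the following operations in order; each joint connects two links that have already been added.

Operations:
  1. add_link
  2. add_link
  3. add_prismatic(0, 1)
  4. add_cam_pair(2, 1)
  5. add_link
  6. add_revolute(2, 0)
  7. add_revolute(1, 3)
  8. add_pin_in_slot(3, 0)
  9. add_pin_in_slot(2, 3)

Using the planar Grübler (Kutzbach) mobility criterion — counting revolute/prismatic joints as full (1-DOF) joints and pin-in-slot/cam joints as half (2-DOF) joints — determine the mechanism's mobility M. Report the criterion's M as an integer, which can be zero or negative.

M = 0

L=1 J1=0 J2=0
add link → L=2 J1=0 J2=0
add link → L=3 J1=0 J2=0
P@0,1 dof=1 J1 → L=3 J1=1 J2=0
C@2,1 dof=2 J2 → L=3 J1=1 J2=1
add link → L=4 J1=1 J2=1
R@2,0 dof=1 J1 → L=4 J1=2 J2=1
R@1,3 dof=1 J1 → L=4 J1=3 J2=1
PS@3,0 dof=2 J2 → L=4 J1=3 J2=2
PS@2,3 dof=2 J2 → L=4 J1=3 J2=3
M=3(L−1)−2J1−J2=3·3−2·3−3=0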